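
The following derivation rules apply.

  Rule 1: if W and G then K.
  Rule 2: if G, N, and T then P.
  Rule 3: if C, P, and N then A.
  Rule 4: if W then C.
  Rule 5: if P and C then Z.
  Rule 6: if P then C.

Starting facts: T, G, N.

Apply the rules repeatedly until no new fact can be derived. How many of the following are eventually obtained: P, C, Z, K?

From G, N, and T, Rule 2 gives P.
P holds, so C follows (Rule 6).
From P and C, Rule 5 gives Z.
P: reached.
C: reached.
Z: reached.
K would need W and G (Rule 1), but W is never established.
Reached: P, C, and Z — 3 of the 4.

3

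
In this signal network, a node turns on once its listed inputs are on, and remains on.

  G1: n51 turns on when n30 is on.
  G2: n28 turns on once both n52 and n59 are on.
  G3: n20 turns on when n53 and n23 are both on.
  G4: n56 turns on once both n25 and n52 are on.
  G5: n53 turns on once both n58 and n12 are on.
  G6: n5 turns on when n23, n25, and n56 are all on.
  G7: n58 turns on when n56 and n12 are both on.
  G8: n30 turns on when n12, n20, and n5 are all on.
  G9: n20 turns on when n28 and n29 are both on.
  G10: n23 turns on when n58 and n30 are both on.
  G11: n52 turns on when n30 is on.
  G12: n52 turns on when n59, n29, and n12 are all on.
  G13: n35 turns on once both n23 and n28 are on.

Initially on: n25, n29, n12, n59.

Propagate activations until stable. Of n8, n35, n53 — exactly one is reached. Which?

G12: n59, n29, and n12 on → n52 on.
n25 and n52 are on, so n56 turns on (G4).
G7: n56 and n12 on → n58 on.
n58 and n12 are on, so n53 turns on (G5).
No rule produces n8, and it is not given. n35 would need n23 and n28 (G13), but n23 never turns on.

n53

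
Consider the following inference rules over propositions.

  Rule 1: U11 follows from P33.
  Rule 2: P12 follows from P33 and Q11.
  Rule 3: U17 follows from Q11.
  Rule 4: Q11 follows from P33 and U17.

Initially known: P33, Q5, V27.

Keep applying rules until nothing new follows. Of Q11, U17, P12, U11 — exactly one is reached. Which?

U11

From P33, Rule 1 gives U11.
U17 would need Q11 (Rule 3), but Q11 is never established. Q11 would need P33 and U17 (Rule 4), but U17 is never established. P12 would need P33 and Q11 (Rule 2), but Q11 is never established.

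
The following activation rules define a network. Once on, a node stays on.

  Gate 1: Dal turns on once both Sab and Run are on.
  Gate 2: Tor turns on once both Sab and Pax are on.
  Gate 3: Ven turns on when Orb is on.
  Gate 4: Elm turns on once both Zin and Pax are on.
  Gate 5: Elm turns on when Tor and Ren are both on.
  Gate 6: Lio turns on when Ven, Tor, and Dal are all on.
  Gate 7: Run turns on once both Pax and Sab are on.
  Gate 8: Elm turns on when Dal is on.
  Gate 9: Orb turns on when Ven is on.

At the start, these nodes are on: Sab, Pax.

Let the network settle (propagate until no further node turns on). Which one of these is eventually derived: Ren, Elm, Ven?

Elm

Gate 7: Pax and Sab on → Run on.
Gate 1: Sab and Run on → Dal on.
Dal is on, so Elm turns on (Gate 8).
No rule produces Ren, and it is not given. Ven would need Orb (Gate 3), but Orb never turns on.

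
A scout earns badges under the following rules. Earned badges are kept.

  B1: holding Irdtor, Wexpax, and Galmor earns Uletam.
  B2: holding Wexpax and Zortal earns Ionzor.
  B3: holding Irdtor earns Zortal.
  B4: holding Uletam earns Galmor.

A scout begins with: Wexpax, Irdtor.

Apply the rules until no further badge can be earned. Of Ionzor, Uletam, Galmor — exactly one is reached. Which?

With Irdtor, Zortal is earned (B3).
With Wexpax and Zortal, Ionzor is earned (B2).
Uletam would need Irdtor, Wexpax, and Galmor (B1), but Galmor is never earned. Galmor would need Uletam (B4), but Uletam is never earned.

Ionzor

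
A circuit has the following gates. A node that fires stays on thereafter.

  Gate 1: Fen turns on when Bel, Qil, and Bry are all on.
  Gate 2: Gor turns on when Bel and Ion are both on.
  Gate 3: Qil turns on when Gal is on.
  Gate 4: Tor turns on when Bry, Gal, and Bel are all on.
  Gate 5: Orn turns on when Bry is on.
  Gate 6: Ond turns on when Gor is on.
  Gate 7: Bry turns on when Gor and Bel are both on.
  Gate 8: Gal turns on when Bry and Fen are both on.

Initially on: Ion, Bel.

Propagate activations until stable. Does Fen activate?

Fen would need Bel, Qil, and Bry (Gate 1), but Qil never turns on.

No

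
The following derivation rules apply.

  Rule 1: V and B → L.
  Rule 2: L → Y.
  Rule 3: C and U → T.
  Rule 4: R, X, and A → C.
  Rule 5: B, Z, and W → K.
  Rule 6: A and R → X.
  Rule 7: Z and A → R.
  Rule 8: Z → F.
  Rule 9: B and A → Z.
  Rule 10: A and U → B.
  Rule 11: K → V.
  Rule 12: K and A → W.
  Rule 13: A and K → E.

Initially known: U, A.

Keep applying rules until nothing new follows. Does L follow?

No

L would need V and B (Rule 1), but V is never established.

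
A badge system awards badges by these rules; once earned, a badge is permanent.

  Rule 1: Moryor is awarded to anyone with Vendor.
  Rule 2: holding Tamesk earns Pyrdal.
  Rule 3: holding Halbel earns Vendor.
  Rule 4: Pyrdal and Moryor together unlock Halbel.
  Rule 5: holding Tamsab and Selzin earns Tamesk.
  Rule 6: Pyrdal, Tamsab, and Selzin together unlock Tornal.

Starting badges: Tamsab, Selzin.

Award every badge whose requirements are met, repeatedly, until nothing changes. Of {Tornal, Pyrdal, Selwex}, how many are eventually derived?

2

With Tamsab and Selzin, Tamesk is earned (Rule 5).
With Tamesk, Pyrdal is earned (Rule 2).
With Pyrdal, Tamsab, and Selzin, Tornal is earned (Rule 6).
Tornal: reached.
Pyrdal: reached.
No rule produces Selwex, and it is not given.
Reached: Tornal and Pyrdal — 2 of the 3.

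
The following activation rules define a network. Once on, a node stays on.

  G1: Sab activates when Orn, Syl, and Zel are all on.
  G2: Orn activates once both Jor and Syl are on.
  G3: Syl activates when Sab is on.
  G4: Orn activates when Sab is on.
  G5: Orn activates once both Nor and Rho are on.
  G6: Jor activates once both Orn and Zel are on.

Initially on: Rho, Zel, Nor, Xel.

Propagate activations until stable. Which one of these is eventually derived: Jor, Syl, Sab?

Nor and Rho are on, so Orn activates (G5).
G6: Orn and Zel on → Jor on.
Syl would need Sab (G3), but Sab never turns on. Sab would need Orn, Syl, and Zel (G1), but Syl never turns on.

Jor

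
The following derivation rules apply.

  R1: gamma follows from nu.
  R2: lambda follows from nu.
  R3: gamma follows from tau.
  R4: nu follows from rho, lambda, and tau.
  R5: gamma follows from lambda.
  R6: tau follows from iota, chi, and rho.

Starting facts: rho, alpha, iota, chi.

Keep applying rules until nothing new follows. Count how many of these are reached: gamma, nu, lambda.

1

From iota, chi, and rho, R6 gives tau.
tau holds, so gamma follows (R3).
gamma: reached.
nu would need rho, lambda, and tau (R4), but lambda is never established.
lambda would need nu (R2), but nu is never established.
Reached: gamma — 1 of the 3.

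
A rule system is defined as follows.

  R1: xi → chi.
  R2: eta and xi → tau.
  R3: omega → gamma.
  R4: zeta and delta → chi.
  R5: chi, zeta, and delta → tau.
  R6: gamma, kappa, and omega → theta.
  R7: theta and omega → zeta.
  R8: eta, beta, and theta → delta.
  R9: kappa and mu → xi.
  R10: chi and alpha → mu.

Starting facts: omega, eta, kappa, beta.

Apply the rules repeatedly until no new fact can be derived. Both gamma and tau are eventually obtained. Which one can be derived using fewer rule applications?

gamma

gamma: From omega, R3 gives gamma. [1 rule application]
tau: omega holds, so gamma follows (R3). From gamma, kappa, and omega, R6 gives theta. theta and omega hold, so zeta follows (R7). From eta, beta, and theta, R8 gives delta. From zeta and delta, R4 gives chi. From chi, zeta, and delta, R5 gives tau. [6 rule applications]
gamma needs fewer.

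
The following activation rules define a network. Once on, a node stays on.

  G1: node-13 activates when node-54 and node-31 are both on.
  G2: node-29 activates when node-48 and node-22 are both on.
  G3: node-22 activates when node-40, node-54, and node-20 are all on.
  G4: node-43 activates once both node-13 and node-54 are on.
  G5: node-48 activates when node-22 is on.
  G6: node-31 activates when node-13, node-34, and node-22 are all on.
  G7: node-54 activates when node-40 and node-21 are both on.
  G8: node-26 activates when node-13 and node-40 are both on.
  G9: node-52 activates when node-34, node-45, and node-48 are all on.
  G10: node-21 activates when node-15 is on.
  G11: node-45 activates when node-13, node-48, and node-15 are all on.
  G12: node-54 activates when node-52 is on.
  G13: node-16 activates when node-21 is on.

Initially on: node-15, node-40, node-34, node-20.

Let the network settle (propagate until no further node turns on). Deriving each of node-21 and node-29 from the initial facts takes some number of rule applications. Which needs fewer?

node-21: G10: node-15 on → node-21 on. [1 rule application]
node-29: G10: node-15 on → node-21 on. G7: node-40 and node-21 on → node-54 on. G3: node-40, node-54, and node-20 on → node-22 on. node-22 is on, so node-48 activates (G5). node-48 and node-22 are on, so node-29 activates (G2). [5 rule applications]
node-21 needs fewer.

node-21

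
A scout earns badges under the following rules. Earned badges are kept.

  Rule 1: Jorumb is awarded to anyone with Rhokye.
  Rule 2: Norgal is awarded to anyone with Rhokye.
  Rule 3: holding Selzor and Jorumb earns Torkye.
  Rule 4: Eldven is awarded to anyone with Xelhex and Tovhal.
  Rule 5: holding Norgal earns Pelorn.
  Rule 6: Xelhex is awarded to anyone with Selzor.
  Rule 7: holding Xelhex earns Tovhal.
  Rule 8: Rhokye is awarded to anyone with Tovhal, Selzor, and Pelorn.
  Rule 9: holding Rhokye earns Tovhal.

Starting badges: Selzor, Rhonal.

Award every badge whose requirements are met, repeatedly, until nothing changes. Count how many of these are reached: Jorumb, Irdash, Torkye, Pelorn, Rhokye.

0

Jorumb would need Rhokye (Rule 1), but Rhokye is never earned.
No rule produces Irdash, and it is not given.
Torkye would need Selzor and Jorumb (Rule 3), but Jorumb is never earned.
Pelorn would need Norgal (Rule 5), but Norgal is never earned.
Rhokye would need Tovhal, Selzor, and Pelorn (Rule 8), but Pelorn is never earned.
None of the 5 are reached.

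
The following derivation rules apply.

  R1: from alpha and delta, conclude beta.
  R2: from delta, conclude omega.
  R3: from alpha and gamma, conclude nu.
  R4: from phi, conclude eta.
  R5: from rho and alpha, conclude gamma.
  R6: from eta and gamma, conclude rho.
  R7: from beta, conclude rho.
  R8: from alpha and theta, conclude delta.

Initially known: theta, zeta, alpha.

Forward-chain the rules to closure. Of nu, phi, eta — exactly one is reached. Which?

nu

alpha and theta hold, so delta follows (R8).
alpha and delta hold, so beta follows (R1).
From beta, R7 gives rho.
From rho and alpha, R5 gives gamma.
From alpha and gamma, R3 gives nu.
eta would need phi (R4), but phi is never established. No rule produces phi, and it is not given.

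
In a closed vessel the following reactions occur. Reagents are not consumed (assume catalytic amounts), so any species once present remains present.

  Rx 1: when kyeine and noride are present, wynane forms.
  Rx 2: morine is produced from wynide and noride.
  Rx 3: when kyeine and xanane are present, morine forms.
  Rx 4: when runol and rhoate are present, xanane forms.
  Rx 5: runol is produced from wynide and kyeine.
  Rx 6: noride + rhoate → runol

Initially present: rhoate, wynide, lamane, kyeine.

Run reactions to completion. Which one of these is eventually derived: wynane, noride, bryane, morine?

morine

wynide and kyeine present → runol forms (Rx 5).
runol and rhoate present → xanane forms (Rx 4).
kyeine and xanane present → morine forms (Rx 3).
wynane would need kyeine and noride (Rx 1), but noride never forms. No rule produces noride, and it is not given. No rule produces bryane, and it is not given.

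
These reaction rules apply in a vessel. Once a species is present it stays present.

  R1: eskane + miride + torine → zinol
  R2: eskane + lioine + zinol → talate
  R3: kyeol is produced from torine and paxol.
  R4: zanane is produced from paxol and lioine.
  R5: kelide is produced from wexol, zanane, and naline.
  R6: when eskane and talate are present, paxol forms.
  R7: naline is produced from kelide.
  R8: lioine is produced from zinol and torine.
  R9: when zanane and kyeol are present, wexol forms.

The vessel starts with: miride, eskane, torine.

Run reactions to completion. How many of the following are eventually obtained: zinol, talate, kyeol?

3

eskane, miride, and torine present → zinol forms (R1).
zinol and torine present → lioine forms (R8).
eskane, lioine, and zinol present → talate forms (R2).
eskane and talate present → paxol forms (R6).
torine and paxol present → kyeol forms (R3).
zinol: reached.
talate: reached.
kyeol: reached.
All 3 are reached.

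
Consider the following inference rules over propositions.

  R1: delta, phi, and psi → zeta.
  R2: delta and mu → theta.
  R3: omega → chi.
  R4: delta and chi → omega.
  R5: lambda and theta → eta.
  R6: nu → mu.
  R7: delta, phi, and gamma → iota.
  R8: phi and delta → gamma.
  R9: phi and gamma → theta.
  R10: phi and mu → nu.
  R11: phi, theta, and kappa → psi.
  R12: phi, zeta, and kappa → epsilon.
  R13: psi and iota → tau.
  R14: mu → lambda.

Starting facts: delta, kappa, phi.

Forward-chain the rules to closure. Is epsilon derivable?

Yes

phi and delta hold, so gamma follows (R8).
phi and gamma hold, so theta follows (R9).
From phi, theta, and kappa, R11 gives psi.
From delta, phi, and psi, R1 gives zeta.
From phi, zeta, and kappa, R12 gives epsilon.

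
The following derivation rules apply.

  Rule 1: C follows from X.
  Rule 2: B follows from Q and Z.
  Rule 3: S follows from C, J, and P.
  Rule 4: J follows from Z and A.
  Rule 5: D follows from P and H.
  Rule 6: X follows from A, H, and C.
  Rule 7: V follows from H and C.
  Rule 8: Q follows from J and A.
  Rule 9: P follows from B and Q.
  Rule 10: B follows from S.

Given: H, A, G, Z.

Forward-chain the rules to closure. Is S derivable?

No

S would need C, J, and P (Rule 3), but C is never established.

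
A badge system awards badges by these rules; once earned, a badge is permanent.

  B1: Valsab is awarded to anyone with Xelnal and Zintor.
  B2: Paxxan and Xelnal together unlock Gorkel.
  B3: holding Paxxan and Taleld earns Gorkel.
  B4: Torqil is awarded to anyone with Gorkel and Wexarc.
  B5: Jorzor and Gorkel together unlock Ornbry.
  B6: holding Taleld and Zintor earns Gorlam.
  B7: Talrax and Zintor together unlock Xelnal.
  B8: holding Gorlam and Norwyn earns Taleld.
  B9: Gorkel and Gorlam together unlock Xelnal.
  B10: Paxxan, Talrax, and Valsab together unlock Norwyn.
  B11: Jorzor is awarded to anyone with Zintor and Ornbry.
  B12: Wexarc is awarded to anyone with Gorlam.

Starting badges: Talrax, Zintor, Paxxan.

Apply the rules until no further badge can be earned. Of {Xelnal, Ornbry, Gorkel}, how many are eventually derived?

2

With Talrax and Zintor, Xelnal is earned (B7).
With Paxxan and Xelnal, Gorkel is earned (B2).
Xelnal: reached.
Ornbry would need Jorzor and Gorkel (B5), but Jorzor is never earned.
Gorkel: reached.
Reached: Xelnal and Gorkel — 2 of the 3.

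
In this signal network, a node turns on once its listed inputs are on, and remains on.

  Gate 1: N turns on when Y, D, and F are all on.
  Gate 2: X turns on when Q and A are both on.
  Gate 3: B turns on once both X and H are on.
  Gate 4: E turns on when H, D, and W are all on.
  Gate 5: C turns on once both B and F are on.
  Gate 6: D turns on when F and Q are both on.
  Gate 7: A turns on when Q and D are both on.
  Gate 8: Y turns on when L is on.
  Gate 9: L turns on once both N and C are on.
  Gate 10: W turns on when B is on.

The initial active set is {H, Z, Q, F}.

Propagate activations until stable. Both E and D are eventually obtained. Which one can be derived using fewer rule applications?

D

D: F and Q are on, so D turns on (Gate 6). [1 rule application]
E: F and Q are on, so D turns on (Gate 6). Q and D are on, so A turns on (Gate 7). Gate 2: Q and A on → X on. X and H are on, so B turns on (Gate 3). B is on, so W turns on (Gate 10). H, D, and W are on, so E turns on (Gate 4). [6 rule applications]
D needs fewer.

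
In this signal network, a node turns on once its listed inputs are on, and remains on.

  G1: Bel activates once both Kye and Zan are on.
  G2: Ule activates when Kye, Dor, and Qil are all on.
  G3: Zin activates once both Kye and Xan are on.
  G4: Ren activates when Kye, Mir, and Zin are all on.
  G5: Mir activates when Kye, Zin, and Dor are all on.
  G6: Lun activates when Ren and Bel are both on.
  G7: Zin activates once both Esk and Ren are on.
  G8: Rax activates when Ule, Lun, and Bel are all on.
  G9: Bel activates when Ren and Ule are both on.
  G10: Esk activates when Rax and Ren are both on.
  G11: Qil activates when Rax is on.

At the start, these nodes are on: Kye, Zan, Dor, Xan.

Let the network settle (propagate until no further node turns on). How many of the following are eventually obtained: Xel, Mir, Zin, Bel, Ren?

4

G1: Kye and Zan on → Bel on.
G3: Kye and Xan on → Zin on.
G5: Kye, Zin, and Dor on → Mir on.
G4: Kye, Mir, and Zin on → Ren on.
No rule produces Xel, and it is not given.
Mir: reached.
Zin: reached.
Bel: reached.
Ren: reached.
Reached: Mir, Zin, Bel, and Ren — 4 of the 5.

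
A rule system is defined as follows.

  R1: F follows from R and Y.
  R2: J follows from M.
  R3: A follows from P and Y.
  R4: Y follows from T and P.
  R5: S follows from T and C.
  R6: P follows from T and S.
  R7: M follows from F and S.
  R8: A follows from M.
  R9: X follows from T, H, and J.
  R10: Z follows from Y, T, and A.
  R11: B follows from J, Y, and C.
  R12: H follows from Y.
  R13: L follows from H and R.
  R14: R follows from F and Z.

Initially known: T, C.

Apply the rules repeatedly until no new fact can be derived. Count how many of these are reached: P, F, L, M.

T and C hold, so S follows (R5).
T and S hold, so P follows (R6).
P: reached.
F would need R and Y (R1), but R is never established.
L would need H and R (R13), but R is never established.
M would need F and S (R7), but F is never established.
Reached: P — 1 of the 4.

1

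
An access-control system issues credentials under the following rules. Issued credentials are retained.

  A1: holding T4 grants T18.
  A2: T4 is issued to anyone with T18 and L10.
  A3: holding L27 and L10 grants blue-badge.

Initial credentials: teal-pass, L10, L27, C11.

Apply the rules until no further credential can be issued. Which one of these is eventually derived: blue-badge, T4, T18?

Holding L27 and L10 grants blue-badge (A3).
T18 would need T4 (A1), but T4 is never granted. T4 would need T18 and L10 (A2), but T18 is never granted.

blue-badge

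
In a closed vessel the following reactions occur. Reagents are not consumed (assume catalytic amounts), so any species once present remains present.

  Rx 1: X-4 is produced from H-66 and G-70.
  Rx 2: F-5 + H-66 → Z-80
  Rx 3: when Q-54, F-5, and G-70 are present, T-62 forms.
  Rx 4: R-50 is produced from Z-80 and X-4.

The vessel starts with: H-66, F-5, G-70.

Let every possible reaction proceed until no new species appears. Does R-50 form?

Yes

F-5 and H-66 present → Z-80 forms (Rx 2).
H-66 and G-70 present → X-4 forms (Rx 1).
Z-80 and X-4 present → R-50 forms (Rx 4).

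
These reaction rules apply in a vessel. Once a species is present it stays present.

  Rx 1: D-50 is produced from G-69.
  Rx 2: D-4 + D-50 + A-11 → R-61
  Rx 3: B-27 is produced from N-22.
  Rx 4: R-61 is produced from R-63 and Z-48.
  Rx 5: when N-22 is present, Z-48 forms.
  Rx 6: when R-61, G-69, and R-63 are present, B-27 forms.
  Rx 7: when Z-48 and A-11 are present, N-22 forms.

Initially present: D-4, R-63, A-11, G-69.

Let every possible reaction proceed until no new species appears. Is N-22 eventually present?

N-22 would need Z-48 and A-11 (Rx 7), but Z-48 never forms.

No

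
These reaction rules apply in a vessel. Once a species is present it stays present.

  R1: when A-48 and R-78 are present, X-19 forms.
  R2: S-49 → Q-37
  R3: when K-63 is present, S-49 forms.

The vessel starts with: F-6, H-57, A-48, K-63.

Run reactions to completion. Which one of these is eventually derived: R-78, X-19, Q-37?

K-63 present → S-49 forms (R3).
S-49 present → Q-37 forms (R2).
X-19 would need A-48 and R-78 (R1), but R-78 never forms. No rule produces R-78, and it is not given.

Q-37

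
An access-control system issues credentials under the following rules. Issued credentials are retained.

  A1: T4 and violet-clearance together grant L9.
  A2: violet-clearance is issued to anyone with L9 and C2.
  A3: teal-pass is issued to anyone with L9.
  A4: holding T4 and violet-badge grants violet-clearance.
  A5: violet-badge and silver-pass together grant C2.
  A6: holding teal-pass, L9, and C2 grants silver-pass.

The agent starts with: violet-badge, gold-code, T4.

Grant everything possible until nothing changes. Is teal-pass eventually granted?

Holding T4 and violet-badge grants violet-clearance (A4).
Holding T4 and violet-clearance grants L9 (A1).
Holding L9 grants teal-pass (A3).

Yes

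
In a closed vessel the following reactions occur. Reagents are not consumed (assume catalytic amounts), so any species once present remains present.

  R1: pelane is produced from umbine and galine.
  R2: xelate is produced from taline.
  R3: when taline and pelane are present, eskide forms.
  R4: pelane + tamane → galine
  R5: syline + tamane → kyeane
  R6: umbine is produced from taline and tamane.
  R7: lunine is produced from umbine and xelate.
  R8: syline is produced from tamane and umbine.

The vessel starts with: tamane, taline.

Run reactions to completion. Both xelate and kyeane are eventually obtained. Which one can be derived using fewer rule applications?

xelate: taline present → xelate forms (R2). [1 rule application]
kyeane: taline and tamane present → umbine forms (R6). tamane and umbine present → syline forms (R8). syline and tamane present → kyeane forms (R5). [3 rule applications]
xelate needs fewer.

xelate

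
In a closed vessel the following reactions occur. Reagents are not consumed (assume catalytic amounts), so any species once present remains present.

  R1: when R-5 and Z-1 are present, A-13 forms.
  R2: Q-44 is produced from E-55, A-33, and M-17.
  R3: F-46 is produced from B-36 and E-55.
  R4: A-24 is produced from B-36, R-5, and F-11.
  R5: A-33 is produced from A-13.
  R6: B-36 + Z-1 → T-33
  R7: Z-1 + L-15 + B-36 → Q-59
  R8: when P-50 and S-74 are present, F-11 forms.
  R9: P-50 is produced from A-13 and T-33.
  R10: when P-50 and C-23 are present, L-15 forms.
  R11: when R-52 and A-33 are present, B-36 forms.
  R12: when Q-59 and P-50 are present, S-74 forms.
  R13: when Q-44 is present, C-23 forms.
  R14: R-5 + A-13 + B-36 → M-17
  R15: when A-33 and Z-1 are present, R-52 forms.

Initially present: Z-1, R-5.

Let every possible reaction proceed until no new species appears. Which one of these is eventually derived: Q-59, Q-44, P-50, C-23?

P-50

R-5 and Z-1 present → A-13 forms (R1).
A-13 present → A-33 forms (R5).
A-33 and Z-1 present → R-52 forms (R15).
R-52 and A-33 present → B-36 forms (R11).
B-36 and Z-1 present → T-33 forms (R6).
A-13 and T-33 present → P-50 forms (R9).
Q-59 would need Z-1, L-15, and B-36 (R7), but L-15 never forms. C-23 would need Q-44 (R13), but Q-44 never forms. Q-44 would need E-55, A-33, and M-17 (R2), but E-55 never forms.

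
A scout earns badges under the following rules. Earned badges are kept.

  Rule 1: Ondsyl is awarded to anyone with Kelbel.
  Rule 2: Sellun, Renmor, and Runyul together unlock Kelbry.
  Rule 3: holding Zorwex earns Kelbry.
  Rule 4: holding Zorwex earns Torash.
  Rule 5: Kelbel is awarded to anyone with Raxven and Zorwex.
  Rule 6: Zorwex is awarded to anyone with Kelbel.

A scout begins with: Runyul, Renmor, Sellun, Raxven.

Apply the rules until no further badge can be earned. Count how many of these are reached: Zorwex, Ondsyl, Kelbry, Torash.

1

With Sellun, Renmor, and Runyul, Kelbry is earned (Rule 2).
Zorwex would need Kelbel (Rule 6), but Kelbel is never earned.
Ondsyl would need Kelbel (Rule 1), but Kelbel is never earned.
Kelbry: reached.
Torash would need Zorwex (Rule 4), but Zorwex is never earned.
Reached: Kelbry — 1 of the 4.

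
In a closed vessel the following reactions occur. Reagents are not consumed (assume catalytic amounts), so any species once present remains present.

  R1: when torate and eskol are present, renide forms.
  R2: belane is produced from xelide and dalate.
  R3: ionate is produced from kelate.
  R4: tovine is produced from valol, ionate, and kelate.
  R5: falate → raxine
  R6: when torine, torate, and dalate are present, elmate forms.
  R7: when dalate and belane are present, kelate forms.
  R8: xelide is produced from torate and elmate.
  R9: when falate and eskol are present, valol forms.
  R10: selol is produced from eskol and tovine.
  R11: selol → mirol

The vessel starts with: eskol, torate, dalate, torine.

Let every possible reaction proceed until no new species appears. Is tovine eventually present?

No

tovine would need valol, ionate, and kelate (R4), but valol never forms.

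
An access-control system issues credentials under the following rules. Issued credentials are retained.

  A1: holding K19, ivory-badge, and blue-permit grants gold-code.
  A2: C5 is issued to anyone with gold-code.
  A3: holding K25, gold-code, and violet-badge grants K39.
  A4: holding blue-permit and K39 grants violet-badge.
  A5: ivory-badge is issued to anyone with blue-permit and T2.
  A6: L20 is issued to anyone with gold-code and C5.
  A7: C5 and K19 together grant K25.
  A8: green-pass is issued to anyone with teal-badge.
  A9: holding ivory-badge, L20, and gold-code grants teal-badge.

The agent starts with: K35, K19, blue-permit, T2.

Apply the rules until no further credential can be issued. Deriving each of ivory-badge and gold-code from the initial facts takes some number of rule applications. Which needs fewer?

ivory-badge: Holding blue-permit and T2 grants ivory-badge (A5). [1 rule application]
gold-code: Holding blue-permit and T2 grants ivory-badge (A5). Holding K19, ivory-badge, and blue-permit grants gold-code (A1). [2 rule applications]
ivory-badge needs fewer.

ivory-badge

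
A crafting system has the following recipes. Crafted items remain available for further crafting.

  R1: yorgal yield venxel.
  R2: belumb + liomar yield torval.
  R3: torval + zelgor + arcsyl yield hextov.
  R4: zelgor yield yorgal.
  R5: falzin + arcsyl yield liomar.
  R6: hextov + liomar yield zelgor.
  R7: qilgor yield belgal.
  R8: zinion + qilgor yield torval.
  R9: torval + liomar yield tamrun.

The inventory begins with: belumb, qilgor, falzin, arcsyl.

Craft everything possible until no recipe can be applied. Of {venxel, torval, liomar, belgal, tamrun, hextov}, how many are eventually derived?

falzin + arcsyl → liomar (R5).
qilgor → belgal (R7).
Using R2, belumb and liomar make torval.
Using R9, torval and liomar make tamrun.
venxel would need yorgal (R1), but yorgal is never obtained.
torval: reached.
liomar: reached.
belgal: reached.
tamrun: reached.
hextov would need torval, zelgor, and arcsyl (R3), but zelgor is never obtained.
Reached: torval, liomar, belgal, and tamrun — 4 of the 6.

4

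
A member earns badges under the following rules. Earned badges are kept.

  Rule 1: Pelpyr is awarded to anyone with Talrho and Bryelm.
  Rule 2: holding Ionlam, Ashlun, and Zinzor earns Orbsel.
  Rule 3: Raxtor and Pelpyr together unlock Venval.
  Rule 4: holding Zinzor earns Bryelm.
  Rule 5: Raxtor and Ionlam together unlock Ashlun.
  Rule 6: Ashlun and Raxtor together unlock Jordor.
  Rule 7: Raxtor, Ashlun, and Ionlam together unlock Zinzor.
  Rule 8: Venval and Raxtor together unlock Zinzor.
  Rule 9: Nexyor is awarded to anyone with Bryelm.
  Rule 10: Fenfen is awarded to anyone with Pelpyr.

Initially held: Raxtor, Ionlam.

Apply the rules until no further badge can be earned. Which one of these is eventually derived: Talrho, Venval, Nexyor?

With Raxtor and Ionlam, Ashlun is earned (Rule 5).
With Raxtor, Ashlun, and Ionlam, Zinzor is earned (Rule 7).
With Zinzor, Bryelm is earned (Rule 4).
With Bryelm, Nexyor is earned (Rule 9).
Venval would need Raxtor and Pelpyr (Rule 3), but Pelpyr is never earned. No rule produces Talrho, and it is not given.

Nexyor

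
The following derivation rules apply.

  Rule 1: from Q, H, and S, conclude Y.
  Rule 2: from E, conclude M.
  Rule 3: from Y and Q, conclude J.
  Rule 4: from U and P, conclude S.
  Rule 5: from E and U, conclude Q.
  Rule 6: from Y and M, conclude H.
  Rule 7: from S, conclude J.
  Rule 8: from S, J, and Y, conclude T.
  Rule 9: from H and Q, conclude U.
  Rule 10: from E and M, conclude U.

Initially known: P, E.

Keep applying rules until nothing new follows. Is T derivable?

No

T would need S, J, and Y (Rule 8), but Y is never established.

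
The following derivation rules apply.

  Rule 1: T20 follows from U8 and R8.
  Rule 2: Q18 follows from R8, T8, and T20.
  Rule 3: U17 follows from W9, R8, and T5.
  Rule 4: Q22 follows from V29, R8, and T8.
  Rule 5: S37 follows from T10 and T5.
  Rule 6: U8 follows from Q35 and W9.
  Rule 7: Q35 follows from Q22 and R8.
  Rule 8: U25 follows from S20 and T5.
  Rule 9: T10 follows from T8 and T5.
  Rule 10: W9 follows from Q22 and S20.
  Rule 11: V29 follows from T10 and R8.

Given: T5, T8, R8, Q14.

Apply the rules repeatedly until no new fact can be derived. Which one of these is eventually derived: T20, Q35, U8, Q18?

Q35

From T8 and T5, Rule 9 gives T10.
From T10 and R8, Rule 11 gives V29.
V29, R8, and T8 hold, so Q22 follows (Rule 4).
Q22 and R8 hold, so Q35 follows (Rule 7).
Q18 would need R8, T8, and T20 (Rule 2), but T20 is never established. T20 would need U8 and R8 (Rule 1), but U8 is never established. U8 would need Q35 and W9 (Rule 6), but W9 is never established.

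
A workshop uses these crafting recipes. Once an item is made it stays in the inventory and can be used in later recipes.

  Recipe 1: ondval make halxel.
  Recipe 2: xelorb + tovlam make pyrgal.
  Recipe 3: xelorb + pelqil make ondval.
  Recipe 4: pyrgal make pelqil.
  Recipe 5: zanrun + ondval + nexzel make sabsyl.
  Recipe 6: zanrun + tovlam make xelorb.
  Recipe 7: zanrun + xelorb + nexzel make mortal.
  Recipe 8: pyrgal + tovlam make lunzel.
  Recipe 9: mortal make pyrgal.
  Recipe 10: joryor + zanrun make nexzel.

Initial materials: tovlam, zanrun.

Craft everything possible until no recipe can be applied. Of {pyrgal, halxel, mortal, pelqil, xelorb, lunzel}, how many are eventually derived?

zanrun + tovlam → xelorb (Recipe 6).
xelorb + tovlam → pyrgal (Recipe 2).
Using Recipe 8, pyrgal and tovlam make lunzel.
Using Recipe 4, pyrgal makes pelqil.
xelorb + pelqil → ondval (Recipe 3).
ondval → halxel (Recipe 1).
pyrgal: reached.
halxel: reached.
mortal would need zanrun, xelorb, and nexzel (Recipe 7), but nexzel is never obtained.
pelqil: reached.
xelorb: reached.
lunzel: reached.
Reached: pyrgal, halxel, pelqil, xelorb, and lunzel — 5 of the 6.

5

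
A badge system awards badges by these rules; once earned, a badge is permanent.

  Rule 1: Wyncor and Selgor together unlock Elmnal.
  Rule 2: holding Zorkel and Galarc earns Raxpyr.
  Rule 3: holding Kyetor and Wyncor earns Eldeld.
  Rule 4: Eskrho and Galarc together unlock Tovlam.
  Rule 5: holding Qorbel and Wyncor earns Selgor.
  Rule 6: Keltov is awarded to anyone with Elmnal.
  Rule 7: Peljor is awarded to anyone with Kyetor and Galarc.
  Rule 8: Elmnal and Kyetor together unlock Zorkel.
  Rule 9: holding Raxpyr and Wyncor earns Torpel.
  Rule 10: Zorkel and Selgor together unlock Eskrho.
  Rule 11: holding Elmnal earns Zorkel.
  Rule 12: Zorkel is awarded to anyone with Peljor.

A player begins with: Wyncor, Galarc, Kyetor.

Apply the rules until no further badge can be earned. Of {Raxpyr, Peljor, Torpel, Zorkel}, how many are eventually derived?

With Kyetor and Galarc, Peljor is earned (Rule 7).
With Peljor, Zorkel is earned (Rule 12).
With Zorkel and Galarc, Raxpyr is earned (Rule 2).
With Raxpyr and Wyncor, Torpel is earned (Rule 9).
Raxpyr: reached.
Peljor: reached.
Torpel: reached.
Zorkel: reached.
All 4 are reached.

4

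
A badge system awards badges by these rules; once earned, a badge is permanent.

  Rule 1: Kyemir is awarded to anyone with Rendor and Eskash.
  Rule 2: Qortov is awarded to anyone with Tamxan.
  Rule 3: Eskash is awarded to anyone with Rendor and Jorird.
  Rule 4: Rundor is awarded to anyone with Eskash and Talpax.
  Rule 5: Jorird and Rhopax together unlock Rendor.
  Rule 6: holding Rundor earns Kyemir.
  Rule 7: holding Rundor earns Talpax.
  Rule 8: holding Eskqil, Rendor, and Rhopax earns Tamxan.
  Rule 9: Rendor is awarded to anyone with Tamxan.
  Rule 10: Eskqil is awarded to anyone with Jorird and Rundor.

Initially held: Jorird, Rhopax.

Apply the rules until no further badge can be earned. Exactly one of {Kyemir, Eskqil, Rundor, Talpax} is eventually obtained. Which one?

Kyemir

With Jorird and Rhopax, Rendor is earned (Rule 5).
With Rendor and Jorird, Eskash is earned (Rule 3).
With Rendor and Eskash, Kyemir is earned (Rule 1).
Eskqil would need Jorird and Rundor (Rule 10), but Rundor is never earned. Rundor would need Eskash and Talpax (Rule 4), but Talpax is never earned. Talpax would need Rundor (Rule 7), but Rundor is never earned.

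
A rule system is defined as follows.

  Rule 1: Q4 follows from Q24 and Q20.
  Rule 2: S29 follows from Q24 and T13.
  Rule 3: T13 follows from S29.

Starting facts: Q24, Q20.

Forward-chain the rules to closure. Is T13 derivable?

No

T13 would need S29 (Rule 3), but S29 is never established.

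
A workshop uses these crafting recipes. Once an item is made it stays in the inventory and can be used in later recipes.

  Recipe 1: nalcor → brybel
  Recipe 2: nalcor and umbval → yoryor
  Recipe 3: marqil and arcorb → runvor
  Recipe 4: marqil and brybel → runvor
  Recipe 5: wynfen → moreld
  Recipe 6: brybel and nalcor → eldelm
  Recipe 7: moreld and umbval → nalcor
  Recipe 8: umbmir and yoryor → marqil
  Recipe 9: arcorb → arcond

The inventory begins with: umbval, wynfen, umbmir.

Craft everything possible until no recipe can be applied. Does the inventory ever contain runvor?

Using Recipe 5, wynfen makes moreld.
Using Recipe 7, moreld and umbval make nalcor.
nalcor and umbval → yoryor (Recipe 2).
Using Recipe 1, nalcor makes brybel.
Using Recipe 8, umbmir and yoryor make marqil.
marqil and brybel → runvor (Recipe 4).

Yes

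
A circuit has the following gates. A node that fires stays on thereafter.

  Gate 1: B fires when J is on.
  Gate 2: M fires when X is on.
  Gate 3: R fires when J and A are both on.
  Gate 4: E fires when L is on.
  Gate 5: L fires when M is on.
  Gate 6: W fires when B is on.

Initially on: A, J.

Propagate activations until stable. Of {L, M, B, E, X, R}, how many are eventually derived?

J and A are on, so R fires (Gate 3).
J is on, so B fires (Gate 1).
L would need M (Gate 5), but M never turns on.
M would need X (Gate 2), but X never turns on.
B: reached.
E would need L (Gate 4), but L never turns on.
No rule produces X, and it is not given.
R: reached.
Reached: B and R — 2 of the 6.

2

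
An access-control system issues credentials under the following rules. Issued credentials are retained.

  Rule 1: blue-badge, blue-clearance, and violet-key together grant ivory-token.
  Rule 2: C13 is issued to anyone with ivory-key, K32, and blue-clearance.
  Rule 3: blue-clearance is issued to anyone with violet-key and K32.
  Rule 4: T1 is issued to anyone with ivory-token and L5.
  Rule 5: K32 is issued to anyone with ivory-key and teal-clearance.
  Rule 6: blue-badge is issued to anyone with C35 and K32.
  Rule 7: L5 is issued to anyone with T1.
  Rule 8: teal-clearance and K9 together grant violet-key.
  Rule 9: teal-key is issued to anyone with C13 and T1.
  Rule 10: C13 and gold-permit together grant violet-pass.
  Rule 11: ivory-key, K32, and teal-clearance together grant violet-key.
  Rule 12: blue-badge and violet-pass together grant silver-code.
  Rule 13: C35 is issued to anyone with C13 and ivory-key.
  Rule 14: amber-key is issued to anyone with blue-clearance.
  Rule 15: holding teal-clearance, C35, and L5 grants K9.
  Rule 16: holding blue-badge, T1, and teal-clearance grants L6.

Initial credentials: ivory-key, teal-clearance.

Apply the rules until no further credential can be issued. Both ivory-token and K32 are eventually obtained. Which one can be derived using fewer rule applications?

K32

K32: Holding ivory-key and teal-clearance grants K32 (Rule 5). [1 rule application]
ivory-token: Holding ivory-key and teal-clearance grants K32 (Rule 5). Holding ivory-key, K32, and teal-clearance grants violet-key (Rule 11). Holding violet-key and K32 grants blue-clearance (Rule 3). Holding ivory-key, K32, and blue-clearance grants C13 (Rule 2). Holding C13 and ivory-key grants C35 (Rule 13). Holding C35 and K32 grants blue-badge (Rule 6). Holding blue-badge, blue-clearance, and violet-key grants ivory-token (Rule 1). [7 rule applications]
K32 needs fewer.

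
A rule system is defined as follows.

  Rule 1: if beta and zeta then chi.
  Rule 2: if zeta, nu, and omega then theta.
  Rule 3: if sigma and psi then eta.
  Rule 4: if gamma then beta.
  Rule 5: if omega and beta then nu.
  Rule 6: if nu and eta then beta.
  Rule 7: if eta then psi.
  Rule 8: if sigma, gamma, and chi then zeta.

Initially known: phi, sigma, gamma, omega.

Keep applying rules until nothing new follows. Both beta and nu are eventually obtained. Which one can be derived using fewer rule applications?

beta

beta: gamma holds, so beta follows (Rule 4). [1 rule application]
nu: gamma holds, so beta follows (Rule 4). omega and beta hold, so nu follows (Rule 5). [2 rule applications]
beta needs fewer.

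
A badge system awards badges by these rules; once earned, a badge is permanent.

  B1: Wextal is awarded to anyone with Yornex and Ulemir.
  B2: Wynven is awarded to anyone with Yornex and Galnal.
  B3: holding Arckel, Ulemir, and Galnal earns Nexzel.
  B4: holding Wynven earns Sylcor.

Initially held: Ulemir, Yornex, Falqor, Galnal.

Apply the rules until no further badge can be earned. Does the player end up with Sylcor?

Yes

With Yornex and Galnal, Wynven is earned (B2).
With Wynven, Sylcor is earned (B4).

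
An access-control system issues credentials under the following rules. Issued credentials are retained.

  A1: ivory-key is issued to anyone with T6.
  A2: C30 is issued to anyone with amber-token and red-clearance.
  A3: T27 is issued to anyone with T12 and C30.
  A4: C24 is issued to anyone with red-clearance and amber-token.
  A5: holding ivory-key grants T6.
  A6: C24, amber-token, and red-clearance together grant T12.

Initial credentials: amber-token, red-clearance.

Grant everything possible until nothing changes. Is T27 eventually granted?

Yes

Holding amber-token and red-clearance grants C30 (A2).
Holding red-clearance and amber-token grants C24 (A4).
Holding C24, amber-token, and red-clearance grants T12 (A6).
Holding T12 and C30 grants T27 (A3).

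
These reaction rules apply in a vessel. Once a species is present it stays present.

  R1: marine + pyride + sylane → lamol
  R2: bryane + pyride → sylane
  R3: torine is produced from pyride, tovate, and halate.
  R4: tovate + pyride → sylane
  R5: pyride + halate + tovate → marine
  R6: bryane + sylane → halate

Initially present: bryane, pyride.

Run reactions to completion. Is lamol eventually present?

No

lamol would need marine, pyride, and sylane (R1), but marine never forms.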